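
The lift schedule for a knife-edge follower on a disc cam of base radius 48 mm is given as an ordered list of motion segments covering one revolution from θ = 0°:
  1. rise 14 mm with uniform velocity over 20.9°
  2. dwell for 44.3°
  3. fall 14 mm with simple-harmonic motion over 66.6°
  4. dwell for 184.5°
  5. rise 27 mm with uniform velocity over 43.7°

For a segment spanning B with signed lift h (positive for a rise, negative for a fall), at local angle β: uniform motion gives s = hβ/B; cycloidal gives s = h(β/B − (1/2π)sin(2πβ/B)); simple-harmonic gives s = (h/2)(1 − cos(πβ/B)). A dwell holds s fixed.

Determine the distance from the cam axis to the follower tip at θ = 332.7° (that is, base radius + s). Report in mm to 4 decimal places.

seg 1 [0°–20.9°] uniform, h=14: full span → s += 14 → s = 14.0000
seg 2 [20.9°–65.2°] dwell: s stays 14.0000
seg 3 [65.2°–131.8°] simple-harmonic, h=-14: full span → s += -14 → s = 0.0000
seg 4 [131.8°–316.3°] dwell: s stays 0.0000
seg 5 [316.3°–360°] uniform, h=27: θ=332.7° here. β=16.4, B=43.7. 27·16.4/43.7 = 10.1327 → s = 10.1327
radial distance = base radius + s = 48 + 10.1327 = 58.1327

58.1327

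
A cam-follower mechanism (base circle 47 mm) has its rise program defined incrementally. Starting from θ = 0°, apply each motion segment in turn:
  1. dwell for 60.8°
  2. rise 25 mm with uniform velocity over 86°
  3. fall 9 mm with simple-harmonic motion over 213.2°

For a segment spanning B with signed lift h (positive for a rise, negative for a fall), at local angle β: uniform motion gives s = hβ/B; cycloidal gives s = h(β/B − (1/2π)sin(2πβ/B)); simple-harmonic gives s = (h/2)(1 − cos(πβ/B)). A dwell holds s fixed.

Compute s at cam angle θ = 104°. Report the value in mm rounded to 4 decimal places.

seg 1 [0°–60.8°] dwell: s stays 0.0000
seg 2 [60.8°–146.8°] uniform, h=25: θ=104° here. β=43.2, B=86. 25·43.2/86 = 12.5581 → s = 12.5581

12.5581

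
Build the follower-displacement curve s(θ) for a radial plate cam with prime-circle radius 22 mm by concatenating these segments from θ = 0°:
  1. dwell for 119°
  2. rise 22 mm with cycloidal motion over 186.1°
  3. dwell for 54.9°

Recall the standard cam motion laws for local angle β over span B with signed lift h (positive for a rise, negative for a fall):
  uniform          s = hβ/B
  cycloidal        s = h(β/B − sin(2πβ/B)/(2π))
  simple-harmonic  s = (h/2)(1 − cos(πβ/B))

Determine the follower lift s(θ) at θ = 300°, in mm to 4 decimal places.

seg 1 [0°–119°] dwell: s stays 0.0000
seg 2 [119°–305.1°] cycloidal, h=22: θ=300° here. β=181, B=186.1. 22·(0.9726 − sin(2π·0.9726)/(2π)) = 21.9970 → s = 21.9970

21.9970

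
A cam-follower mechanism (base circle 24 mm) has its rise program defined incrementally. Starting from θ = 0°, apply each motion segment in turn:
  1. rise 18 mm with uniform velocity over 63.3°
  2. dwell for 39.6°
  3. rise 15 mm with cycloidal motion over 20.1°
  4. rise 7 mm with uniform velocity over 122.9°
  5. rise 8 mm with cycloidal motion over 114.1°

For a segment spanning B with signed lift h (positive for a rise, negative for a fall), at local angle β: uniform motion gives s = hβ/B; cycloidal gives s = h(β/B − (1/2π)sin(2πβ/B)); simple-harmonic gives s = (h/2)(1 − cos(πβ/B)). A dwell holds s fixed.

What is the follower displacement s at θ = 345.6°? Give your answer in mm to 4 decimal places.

seg 1 [0°–63.3°] uniform, h=18: full span → s += 18 → s = 18.0000
seg 2 [63.3°–102.9°] dwell: s stays 18.0000
seg 3 [102.9°–123°] cycloidal, h=15: full span → s += 15 → s = 33.0000
seg 4 [123°–245.9°] uniform, h=7: full span → s += 7 → s = 40.0000
seg 5 [245.9°–360°] cycloidal, h=8: θ=345.6° here. β=99.7, B=114.1. 8·(0.8738 − sin(2π·0.8738)/(2π)) = 7.8975 → s = 47.8975

47.8975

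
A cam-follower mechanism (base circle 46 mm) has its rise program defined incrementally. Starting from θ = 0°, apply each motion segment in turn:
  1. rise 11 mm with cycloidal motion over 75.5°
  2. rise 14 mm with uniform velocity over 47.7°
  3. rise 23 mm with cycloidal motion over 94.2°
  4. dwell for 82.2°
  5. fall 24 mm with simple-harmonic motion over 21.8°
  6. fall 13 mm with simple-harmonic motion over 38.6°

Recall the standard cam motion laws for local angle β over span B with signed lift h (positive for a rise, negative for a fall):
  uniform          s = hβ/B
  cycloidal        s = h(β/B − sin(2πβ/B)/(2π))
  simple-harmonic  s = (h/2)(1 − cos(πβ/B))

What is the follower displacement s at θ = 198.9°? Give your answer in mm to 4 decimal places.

seg 1 [0°–75.5°] cycloidal, h=11: full span → s += 11 → s = 11.0000
seg 2 [75.5°–123.2°] uniform, h=14: full span → s += 14 → s = 25.0000
seg 3 [123.2°–217.4°] cycloidal, h=23: θ=198.9° here. β=75.7, B=94.2. 23·(0.8036 − sin(2π·0.8036)/(2π)) = 21.9379 → s = 46.9379

46.9379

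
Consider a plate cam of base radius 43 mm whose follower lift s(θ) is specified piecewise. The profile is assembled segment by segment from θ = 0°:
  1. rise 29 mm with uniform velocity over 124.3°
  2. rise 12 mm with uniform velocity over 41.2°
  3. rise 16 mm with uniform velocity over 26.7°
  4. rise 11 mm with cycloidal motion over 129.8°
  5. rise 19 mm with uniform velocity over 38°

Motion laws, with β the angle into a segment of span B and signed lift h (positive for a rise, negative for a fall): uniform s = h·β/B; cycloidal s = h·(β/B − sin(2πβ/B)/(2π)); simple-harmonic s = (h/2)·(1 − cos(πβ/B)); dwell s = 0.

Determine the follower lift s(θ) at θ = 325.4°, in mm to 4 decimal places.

seg 1 [0°–124.3°] uniform, h=29: full span → s += 29 → s = 29.0000
seg 2 [124.3°–165.5°] uniform, h=12: full span → s += 12 → s = 41.0000
seg 3 [165.5°–192.2°] uniform, h=16: full span → s += 16 → s = 57.0000
seg 4 [192.2°–322°] cycloidal, h=11: full span → s += 11 → s = 68.0000
seg 5 [322°–360°] uniform, h=19: θ=325.4° here. β=3.4, B=38. 19·3.4/38 = 1.7000 → s = 69.7000

69.7000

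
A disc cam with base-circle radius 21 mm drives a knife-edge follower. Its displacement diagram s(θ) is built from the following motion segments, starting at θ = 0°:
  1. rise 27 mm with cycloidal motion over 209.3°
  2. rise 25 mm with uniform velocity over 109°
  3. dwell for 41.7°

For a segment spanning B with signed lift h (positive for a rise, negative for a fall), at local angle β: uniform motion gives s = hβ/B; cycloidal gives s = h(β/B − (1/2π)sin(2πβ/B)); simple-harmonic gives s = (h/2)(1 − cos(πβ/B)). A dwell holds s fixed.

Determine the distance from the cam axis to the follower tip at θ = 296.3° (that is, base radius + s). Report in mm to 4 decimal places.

seg 1 [0°–209.3°] cycloidal, h=27: full span → s += 27 → s = 27.0000
seg 2 [209.3°–318.3°] uniform, h=25: θ=296.3° here. β=87, B=109. 25·87/109 = 19.9541 → s = 46.9541
radial distance = base radius + s = 21 + 46.9541 = 67.9541

67.9541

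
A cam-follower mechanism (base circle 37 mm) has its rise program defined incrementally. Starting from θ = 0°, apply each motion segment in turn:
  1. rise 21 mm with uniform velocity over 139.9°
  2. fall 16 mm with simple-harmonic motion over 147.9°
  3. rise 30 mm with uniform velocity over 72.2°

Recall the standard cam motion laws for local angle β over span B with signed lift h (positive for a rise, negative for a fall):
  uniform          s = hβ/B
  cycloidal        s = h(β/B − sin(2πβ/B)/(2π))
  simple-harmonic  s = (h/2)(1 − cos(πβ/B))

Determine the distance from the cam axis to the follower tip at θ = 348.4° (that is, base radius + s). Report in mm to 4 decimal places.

seg 1 [0°–139.9°] uniform, h=21: full span → s += 21 → s = 21.0000
seg 2 [139.9°–287.8°] simple-harmonic, h=-16: full span → s += -16 → s = 5.0000
seg 3 [287.8°–360°] uniform, h=30: θ=348.4° here. β=60.6, B=72.2. 30·60.6/72.2 = 25.1801 → s = 30.1801
radial distance = base radius + s = 37 + 30.1801 = 67.1801

67.1801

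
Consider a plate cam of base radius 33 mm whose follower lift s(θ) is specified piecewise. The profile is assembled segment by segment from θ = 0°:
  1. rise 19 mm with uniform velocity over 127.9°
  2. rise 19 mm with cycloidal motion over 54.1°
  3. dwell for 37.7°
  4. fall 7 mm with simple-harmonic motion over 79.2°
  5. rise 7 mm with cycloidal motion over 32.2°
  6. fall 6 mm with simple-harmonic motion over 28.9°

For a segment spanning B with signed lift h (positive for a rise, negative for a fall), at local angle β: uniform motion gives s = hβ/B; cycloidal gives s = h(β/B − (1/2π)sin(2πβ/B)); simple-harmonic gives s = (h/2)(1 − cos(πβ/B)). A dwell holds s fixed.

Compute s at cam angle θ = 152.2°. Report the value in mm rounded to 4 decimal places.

seg 1 [0°–127.9°] uniform, h=19: full span → s += 19 → s = 19.0000
seg 2 [127.9°–182°] cycloidal, h=19: θ=152.2° here. β=24.3, B=54.1. 19·(0.4492 − sin(2π·0.4492)/(2π)) = 7.5847 → s = 26.5847

26.5847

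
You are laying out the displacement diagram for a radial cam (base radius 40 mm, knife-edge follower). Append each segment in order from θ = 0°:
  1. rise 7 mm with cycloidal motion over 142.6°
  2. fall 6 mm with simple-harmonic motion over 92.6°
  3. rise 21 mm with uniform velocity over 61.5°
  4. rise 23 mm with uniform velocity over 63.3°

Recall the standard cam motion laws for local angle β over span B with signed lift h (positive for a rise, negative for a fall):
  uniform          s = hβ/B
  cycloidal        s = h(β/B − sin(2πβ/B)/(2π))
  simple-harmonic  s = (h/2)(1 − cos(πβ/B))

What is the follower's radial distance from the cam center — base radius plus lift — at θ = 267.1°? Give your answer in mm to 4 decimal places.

seg 1 [0°–142.6°] cycloidal, h=7: full span → s += 7 → s = 7.0000
seg 2 [142.6°–235.2°] simple-harmonic, h=-6: full span → s += -6 → s = 1.0000
seg 3 [235.2°–296.7°] uniform, h=21: θ=267.1° here. β=31.9, B=61.5. 21·31.9/61.5 = 10.8927 → s = 11.8927
radial distance = base radius + s = 40 + 11.8927 = 51.8927

51.8927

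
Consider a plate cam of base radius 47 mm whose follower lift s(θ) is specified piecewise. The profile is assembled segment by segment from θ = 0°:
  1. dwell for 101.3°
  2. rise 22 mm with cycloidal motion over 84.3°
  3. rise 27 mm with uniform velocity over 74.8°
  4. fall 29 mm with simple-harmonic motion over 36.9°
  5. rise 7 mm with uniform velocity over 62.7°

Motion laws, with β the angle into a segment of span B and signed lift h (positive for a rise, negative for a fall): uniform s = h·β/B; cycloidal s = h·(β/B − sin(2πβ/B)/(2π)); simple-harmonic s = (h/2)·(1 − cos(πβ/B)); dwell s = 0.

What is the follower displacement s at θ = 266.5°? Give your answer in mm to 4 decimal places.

seg 1 [0°–101.3°] dwell: s stays 0.0000
seg 2 [101.3°–185.6°] cycloidal, h=22: full span → s += 22 → s = 22.0000
seg 3 [185.6°–260.4°] uniform, h=27: full span → s += 27 → s = 49.0000
seg 4 [260.4°–297.3°] simple-harmonic, h=-29: θ=266.5° here. β=6.1, B=36.9. -29/2·(1 − cos(π·0.1653)) = -1.9119 → s = 47.0881

47.0881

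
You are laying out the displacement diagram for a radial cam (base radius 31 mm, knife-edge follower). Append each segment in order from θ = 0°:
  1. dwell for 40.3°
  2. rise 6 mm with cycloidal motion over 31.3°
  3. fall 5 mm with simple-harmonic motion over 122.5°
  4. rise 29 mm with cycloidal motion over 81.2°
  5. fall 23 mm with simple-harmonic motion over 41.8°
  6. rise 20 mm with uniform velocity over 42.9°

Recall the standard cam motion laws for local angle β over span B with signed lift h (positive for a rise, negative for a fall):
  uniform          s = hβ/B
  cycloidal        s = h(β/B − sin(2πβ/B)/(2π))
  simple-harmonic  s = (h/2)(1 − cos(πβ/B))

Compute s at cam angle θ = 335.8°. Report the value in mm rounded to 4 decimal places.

seg 1 [0°–40.3°] dwell: s stays 0.0000
seg 2 [40.3°–71.6°] cycloidal, h=6: full span → s += 6 → s = 6.0000
seg 3 [71.6°–194.1°] simple-harmonic, h=-5: full span → s += -5 → s = 1.0000
seg 4 [194.1°–275.3°] cycloidal, h=29: full span → s += 29 → s = 30.0000
seg 5 [275.3°–317.1°] simple-harmonic, h=-23: full span → s += -23 → s = 7.0000
seg 6 [317.1°–360°] uniform, h=20: θ=335.8° here. β=18.7, B=42.9. 20·18.7/42.9 = 8.7179 → s = 15.7179

15.7179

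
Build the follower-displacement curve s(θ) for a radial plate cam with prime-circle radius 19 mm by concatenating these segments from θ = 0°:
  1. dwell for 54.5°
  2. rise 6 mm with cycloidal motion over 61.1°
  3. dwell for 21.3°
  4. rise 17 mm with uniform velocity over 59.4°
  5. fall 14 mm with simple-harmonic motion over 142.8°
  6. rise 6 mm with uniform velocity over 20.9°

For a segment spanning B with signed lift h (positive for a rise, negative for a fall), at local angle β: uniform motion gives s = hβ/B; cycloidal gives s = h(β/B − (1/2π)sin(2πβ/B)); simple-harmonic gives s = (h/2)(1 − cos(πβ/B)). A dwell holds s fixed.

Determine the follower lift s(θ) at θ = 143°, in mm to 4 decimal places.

seg 1 [0°–54.5°] dwell: s stays 0.0000
seg 2 [54.5°–115.6°] cycloidal, h=6: full span → s += 6 → s = 6.0000
seg 3 [115.6°–136.9°] dwell: s stays 6.0000
seg 4 [136.9°–196.3°] uniform, h=17: θ=143° here. β=6.1, B=59.4. 17·6.1/59.4 = 1.7458 → s = 7.7458

7.7458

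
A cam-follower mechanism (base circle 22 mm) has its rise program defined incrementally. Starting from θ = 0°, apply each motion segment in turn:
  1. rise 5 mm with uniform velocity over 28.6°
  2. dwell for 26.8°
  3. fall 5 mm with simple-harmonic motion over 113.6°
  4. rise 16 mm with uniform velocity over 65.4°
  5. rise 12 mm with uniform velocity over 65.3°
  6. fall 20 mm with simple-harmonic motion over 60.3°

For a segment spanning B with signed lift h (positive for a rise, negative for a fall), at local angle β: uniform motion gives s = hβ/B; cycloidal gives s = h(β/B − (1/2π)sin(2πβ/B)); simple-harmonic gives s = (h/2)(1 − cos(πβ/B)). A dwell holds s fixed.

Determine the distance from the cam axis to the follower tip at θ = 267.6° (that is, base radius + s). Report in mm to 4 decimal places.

seg 1 [0°–28.6°] uniform, h=5: full span → s += 5 → s = 5.0000
seg 2 [28.6°–55.4°] dwell: s stays 5.0000
seg 3 [55.4°–169°] simple-harmonic, h=-5: full span → s += -5 → s = 0.0000
seg 4 [169°–234.4°] uniform, h=16: full span → s += 16 → s = 16.0000
seg 5 [234.4°–299.7°] uniform, h=12: θ=267.6° here. β=33.2, B=65.3. 12·33.2/65.3 = 6.1011 → s = 22.1011
radial distance = base radius + s = 22 + 22.1011 = 44.1011

44.1011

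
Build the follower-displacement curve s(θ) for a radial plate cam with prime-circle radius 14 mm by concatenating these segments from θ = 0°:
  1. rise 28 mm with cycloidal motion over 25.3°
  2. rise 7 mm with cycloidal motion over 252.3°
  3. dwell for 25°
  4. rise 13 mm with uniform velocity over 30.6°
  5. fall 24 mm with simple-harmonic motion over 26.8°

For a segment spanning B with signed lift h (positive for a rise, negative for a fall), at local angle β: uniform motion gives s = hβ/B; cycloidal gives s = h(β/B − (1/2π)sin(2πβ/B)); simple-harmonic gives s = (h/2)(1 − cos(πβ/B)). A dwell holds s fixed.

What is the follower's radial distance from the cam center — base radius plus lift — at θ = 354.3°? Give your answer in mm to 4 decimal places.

seg 1 [0°–25.3°] cycloidal, h=28: full span → s += 28 → s = 28.0000
seg 2 [25.3°–277.6°] cycloidal, h=7: full span → s += 7 → s = 35.0000
seg 3 [277.6°–302.6°] dwell: s stays 35.0000
seg 4 [302.6°–333.2°] uniform, h=13: full span → s += 13 → s = 48.0000
seg 5 [333.2°–360°] simple-harmonic, h=-24: θ=354.3° here. β=21.1, B=26.8. -24/2·(1 − cos(π·0.7873)) = -21.4194 → s = 26.5806
radial distance = base radius + s = 14 + 26.5806 = 40.5806

40.5806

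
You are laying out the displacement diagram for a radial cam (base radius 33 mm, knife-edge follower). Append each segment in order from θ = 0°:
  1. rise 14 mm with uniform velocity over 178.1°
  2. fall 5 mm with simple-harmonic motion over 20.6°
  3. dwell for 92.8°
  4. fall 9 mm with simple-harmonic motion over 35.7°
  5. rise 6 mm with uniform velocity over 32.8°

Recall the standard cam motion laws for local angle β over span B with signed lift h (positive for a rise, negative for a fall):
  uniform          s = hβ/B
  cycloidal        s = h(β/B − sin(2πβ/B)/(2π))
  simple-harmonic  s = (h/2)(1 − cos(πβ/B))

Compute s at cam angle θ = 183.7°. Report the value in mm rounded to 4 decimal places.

seg 1 [0°–178.1°] uniform, h=14: full span → s += 14 → s = 14.0000
seg 2 [178.1°–198.7°] simple-harmonic, h=-5: θ=183.7° here. β=5.6, B=20.6. -5/2·(1 − cos(π·0.2718)) = -0.8576 → s = 13.1424

13.1424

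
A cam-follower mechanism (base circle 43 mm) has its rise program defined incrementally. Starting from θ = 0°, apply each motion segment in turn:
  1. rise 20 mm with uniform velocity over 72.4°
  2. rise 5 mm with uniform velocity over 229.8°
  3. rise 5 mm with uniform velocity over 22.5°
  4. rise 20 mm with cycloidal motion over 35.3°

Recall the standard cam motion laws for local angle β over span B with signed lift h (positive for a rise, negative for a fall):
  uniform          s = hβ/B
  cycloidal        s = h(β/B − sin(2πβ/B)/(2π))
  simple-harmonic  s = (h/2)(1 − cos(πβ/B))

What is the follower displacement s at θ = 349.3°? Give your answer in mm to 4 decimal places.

seg 1 [0°–72.4°] uniform, h=20: full span → s += 20 → s = 20.0000
seg 2 [72.4°–302.2°] uniform, h=5: full span → s += 5 → s = 25.0000
seg 3 [302.2°–324.7°] uniform, h=5: full span → s += 5 → s = 30.0000
seg 4 [324.7°–360°] cycloidal, h=20: θ=349.3° here. β=24.6, B=35.3. 20·(0.6969 − sin(2π·0.6969)/(2π)) = 16.9451 → s = 46.9451

46.9451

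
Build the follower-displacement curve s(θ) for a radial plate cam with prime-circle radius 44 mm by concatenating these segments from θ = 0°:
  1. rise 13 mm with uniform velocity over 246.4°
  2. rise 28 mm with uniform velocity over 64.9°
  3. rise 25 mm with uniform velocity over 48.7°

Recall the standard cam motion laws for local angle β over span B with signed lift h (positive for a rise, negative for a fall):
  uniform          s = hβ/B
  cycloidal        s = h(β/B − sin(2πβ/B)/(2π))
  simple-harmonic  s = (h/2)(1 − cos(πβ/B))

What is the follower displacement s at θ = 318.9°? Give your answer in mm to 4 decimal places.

seg 1 [0°–246.4°] uniform, h=13: full span → s += 13 → s = 13.0000
seg 2 [246.4°–311.3°] uniform, h=28: full span → s += 28 → s = 41.0000
seg 3 [311.3°–360°] uniform, h=25: θ=318.9° here. β=7.6, B=48.7. 25·7.6/48.7 = 3.9014 → s = 44.9014

44.9014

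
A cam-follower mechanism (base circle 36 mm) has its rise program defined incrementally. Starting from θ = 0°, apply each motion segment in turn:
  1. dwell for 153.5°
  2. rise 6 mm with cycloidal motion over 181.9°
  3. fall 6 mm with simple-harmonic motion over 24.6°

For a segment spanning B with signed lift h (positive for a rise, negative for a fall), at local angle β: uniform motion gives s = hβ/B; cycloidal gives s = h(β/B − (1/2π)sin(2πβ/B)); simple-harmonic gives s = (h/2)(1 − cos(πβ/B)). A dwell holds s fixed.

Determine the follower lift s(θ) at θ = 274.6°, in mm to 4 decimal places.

seg 1 [0°–153.5°] dwell: s stays 0.0000
seg 2 [153.5°–335.4°] cycloidal, h=6: θ=274.6° here. β=121.1, B=181.9. 6·(0.6658 − sin(2π·0.6658)/(2π)) = 4.8187 → s = 4.8187

4.8187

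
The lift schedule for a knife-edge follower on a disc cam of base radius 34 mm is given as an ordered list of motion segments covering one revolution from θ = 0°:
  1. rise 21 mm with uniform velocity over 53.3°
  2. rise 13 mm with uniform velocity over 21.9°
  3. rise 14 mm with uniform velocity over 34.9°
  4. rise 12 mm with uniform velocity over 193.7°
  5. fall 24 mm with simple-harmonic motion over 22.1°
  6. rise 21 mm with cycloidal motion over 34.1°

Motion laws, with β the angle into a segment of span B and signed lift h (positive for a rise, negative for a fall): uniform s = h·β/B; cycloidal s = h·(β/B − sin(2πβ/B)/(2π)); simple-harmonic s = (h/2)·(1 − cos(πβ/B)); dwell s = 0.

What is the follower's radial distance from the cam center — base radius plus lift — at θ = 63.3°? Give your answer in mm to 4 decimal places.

seg 1 [0°–53.3°] uniform, h=21: full span → s += 21 → s = 21.0000
seg 2 [53.3°–75.2°] uniform, h=13: θ=63.3° here. β=10, B=21.9. 13·10/21.9 = 5.9361 → s = 26.9361
radial distance = base radius + s = 34 + 26.9361 = 60.9361

60.9361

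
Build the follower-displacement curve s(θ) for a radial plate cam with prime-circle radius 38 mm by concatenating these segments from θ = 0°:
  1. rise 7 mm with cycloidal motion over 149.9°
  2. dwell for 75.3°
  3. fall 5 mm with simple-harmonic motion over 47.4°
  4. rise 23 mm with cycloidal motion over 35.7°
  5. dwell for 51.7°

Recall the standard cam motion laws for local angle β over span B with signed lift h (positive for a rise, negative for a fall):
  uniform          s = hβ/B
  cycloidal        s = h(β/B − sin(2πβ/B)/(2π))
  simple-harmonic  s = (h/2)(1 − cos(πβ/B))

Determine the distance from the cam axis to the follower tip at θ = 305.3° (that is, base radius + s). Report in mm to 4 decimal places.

seg 1 [0°–149.9°] cycloidal, h=7: full span → s += 7 → s = 7.0000
seg 2 [149.9°–225.2°] dwell: s stays 7.0000
seg 3 [225.2°–272.6°] simple-harmonic, h=-5: full span → s += -5 → s = 2.0000
seg 4 [272.6°–308.3°] cycloidal, h=23: θ=305.3° here. β=32.7, B=35.7. 23·(0.9160 − sin(2π·0.9160)/(2π)) = 22.9114 → s = 24.9114
radial distance = base radius + s = 38 + 24.9114 = 62.9114

62.9114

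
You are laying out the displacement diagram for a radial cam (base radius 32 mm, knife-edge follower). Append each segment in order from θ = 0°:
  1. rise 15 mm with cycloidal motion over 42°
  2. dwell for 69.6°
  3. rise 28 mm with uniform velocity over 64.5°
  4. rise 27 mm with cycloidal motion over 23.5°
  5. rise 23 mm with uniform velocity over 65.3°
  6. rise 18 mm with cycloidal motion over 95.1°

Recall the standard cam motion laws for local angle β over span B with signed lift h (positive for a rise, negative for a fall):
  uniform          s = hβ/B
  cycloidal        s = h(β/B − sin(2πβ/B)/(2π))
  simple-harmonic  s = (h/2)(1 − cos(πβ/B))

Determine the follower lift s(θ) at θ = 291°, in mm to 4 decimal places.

seg 1 [0°–42°] cycloidal, h=15: full span → s += 15 → s = 15.0000
seg 2 [42°–111.6°] dwell: s stays 15.0000
seg 3 [111.6°–176.1°] uniform, h=28: full span → s += 28 → s = 43.0000
seg 4 [176.1°–199.6°] cycloidal, h=27: full span → s += 27 → s = 70.0000
seg 5 [199.6°–264.9°] uniform, h=23: full span → s += 23 → s = 93.0000
seg 6 [264.9°–360°] cycloidal, h=18: θ=291° here. β=26.1, B=95.1. 18·(0.2744 − sin(2π·0.2744)/(2π)) = 2.1090 → s = 95.1090

95.1090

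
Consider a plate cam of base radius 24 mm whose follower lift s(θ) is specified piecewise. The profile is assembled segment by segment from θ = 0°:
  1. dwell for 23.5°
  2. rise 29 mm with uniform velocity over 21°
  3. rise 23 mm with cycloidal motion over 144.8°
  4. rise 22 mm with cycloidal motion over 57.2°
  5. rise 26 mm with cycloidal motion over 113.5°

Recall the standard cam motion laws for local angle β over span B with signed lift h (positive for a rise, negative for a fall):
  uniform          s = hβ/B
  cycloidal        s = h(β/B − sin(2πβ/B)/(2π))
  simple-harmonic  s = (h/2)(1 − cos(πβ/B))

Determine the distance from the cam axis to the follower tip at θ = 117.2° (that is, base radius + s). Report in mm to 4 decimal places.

seg 1 [0°–23.5°] dwell: s stays 0.0000
seg 2 [23.5°–44.5°] uniform, h=29: full span → s += 29 → s = 29.0000
seg 3 [44.5°–189.3°] cycloidal, h=23: θ=117.2° here. β=72.7, B=144.8. 23·(0.5021 − sin(2π·0.5021)/(2π)) = 11.5953 → s = 40.5953
radial distance = base radius + s = 24 + 40.5953 = 64.5953

64.5953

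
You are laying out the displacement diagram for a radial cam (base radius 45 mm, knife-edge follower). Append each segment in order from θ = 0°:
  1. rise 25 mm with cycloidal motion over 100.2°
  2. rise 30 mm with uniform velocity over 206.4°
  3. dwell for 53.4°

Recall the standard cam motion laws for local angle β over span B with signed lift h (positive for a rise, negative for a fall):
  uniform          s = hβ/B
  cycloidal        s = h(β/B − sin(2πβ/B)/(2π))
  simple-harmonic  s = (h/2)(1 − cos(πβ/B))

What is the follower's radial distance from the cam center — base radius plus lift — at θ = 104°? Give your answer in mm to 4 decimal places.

seg 1 [0°–100.2°] cycloidal, h=25: full span → s += 25 → s = 25.0000
seg 2 [100.2°–306.6°] uniform, h=30: θ=104° here. β=3.8, B=206.4. 30·3.8/206.4 = 0.5523 → s = 25.5523
radial distance = base radius + s = 45 + 25.5523 = 70.5523

70.5523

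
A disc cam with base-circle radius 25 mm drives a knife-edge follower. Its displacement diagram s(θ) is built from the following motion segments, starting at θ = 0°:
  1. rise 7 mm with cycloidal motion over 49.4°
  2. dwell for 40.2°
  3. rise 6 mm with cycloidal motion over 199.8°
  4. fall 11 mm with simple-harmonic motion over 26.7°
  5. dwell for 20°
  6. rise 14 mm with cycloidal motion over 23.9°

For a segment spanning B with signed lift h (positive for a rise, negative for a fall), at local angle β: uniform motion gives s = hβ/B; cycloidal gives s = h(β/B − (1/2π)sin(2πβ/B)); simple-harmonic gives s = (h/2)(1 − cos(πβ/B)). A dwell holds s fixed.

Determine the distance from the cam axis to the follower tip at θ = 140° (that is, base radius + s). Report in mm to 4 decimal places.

seg 1 [0°–49.4°] cycloidal, h=7: full span → s += 7 → s = 7.0000
seg 2 [49.4°–89.6°] dwell: s stays 7.0000
seg 3 [89.6°–289.4°] cycloidal, h=6: θ=140° here. β=50.4, B=199.8. 6·(0.2523 − sin(2π·0.2523)/(2π)) = 0.5587 → s = 7.5587
radial distance = base radius + s = 25 + 7.5587 = 32.5587

32.5587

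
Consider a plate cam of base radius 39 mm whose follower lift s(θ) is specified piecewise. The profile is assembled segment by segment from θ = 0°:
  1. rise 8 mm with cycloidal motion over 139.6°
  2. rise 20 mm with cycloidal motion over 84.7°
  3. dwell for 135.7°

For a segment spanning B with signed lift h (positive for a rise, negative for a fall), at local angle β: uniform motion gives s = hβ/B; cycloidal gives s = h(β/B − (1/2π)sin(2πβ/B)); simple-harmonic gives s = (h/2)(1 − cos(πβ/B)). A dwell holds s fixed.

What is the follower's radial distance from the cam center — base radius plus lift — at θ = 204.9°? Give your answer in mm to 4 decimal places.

seg 1 [0°–139.6°] cycloidal, h=8: full span → s += 8 → s = 8.0000
seg 2 [139.6°–224.3°] cycloidal, h=20: θ=204.9° here. β=65.3, B=84.7. 20·(0.7710 − sin(2π·0.7710)/(2π)) = 18.5747 → s = 26.5747
radial distance = base radius + s = 39 + 26.5747 = 65.5747

65.5747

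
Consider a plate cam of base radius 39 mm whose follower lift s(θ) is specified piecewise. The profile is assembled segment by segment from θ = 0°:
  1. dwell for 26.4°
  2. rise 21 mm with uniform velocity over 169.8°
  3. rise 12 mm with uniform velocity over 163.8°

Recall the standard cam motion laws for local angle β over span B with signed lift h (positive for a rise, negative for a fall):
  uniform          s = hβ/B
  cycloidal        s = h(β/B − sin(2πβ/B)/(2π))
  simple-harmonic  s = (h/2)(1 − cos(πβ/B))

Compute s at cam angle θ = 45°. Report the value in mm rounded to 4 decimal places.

seg 1 [0°–26.4°] dwell: s stays 0.0000
seg 2 [26.4°–196.2°] uniform, h=21: θ=45° here. β=18.6, B=169.8. 21·18.6/169.8 = 2.3004 → s = 2.3004

2.3004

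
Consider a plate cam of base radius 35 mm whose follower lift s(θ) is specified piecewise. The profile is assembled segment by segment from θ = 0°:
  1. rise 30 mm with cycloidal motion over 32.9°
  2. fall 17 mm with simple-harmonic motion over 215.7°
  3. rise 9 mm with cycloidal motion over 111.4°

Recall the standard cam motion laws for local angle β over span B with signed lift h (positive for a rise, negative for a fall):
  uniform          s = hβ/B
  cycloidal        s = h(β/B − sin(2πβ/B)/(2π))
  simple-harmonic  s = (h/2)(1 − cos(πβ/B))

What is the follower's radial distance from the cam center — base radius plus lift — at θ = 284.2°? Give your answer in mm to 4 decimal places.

seg 1 [0°–32.9°] cycloidal, h=30: full span → s += 30 → s = 30.0000
seg 2 [32.9°–248.6°] simple-harmonic, h=-17: full span → s += -17 → s = 13.0000
seg 3 [248.6°–360°] cycloidal, h=9: θ=284.2° here. β=35.6, B=111.4. 9·(0.3196 − sin(2π·0.3196)/(2π)) = 1.5784 → s = 14.5784
radial distance = base radius + s = 35 + 14.5784 = 49.5784

49.5784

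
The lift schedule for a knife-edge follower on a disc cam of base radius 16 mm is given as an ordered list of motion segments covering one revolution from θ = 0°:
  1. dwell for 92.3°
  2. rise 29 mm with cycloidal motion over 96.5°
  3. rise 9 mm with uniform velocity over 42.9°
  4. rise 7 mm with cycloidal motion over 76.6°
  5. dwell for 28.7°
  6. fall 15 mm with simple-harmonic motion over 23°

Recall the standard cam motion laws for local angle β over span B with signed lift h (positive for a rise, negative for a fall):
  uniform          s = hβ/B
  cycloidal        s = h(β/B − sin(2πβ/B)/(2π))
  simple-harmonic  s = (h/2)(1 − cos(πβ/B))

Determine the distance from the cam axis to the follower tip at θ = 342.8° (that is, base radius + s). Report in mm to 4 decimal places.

seg 1 [0°–92.3°] dwell: s stays 0.0000
seg 2 [92.3°–188.8°] cycloidal, h=29: full span → s += 29 → s = 29.0000
seg 3 [188.8°–231.7°] uniform, h=9: full span → s += 9 → s = 38.0000
seg 4 [231.7°–308.3°] cycloidal, h=7: full span → s += 7 → s = 45.0000
seg 5 [308.3°–337°] dwell: s stays 45.0000
seg 6 [337°–360°] simple-harmonic, h=-15: θ=342.8° here. β=5.8, B=23. -15/2·(1 − cos(π·0.2522)) = -2.2330 → s = 42.7670
radial distance = base radius + s = 16 + 42.7670 = 58.7670

58.7670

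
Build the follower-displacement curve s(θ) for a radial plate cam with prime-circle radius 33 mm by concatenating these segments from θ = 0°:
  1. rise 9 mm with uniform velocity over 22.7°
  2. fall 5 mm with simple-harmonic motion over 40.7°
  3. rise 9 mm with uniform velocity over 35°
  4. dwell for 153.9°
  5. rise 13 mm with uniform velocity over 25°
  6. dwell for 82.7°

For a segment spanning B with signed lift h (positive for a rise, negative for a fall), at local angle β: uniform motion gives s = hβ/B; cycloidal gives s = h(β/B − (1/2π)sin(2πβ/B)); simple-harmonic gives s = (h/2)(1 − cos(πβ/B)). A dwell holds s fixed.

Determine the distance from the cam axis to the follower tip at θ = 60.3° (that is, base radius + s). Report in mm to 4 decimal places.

seg 1 [0°–22.7°] uniform, h=9: full span → s += 9 → s = 9.0000
seg 2 [22.7°–63.4°] simple-harmonic, h=-5: θ=60.3° here. β=37.6, B=40.7. -5/2·(1 − cos(π·0.9238)) = -4.9288 → s = 4.0712
radial distance = base radius + s = 33 + 4.0712 = 37.0712

37.0712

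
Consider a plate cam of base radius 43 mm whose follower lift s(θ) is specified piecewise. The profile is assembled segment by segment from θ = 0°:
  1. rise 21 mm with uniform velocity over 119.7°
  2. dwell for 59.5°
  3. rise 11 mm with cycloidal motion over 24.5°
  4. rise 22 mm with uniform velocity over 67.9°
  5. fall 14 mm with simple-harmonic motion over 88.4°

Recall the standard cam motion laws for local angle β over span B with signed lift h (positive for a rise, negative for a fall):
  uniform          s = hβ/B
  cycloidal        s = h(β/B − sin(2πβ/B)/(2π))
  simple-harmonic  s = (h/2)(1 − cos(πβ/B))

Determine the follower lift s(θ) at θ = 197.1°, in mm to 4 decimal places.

seg 1 [0°–119.7°] uniform, h=21: full span → s += 21 → s = 21.0000
seg 2 [119.7°–179.2°] dwell: s stays 21.0000
seg 3 [179.2°–203.7°] cycloidal, h=11: θ=197.1° here. β=17.9, B=24.5. 11·(0.7306 − sin(2π·0.7306)/(2π)) = 9.7745 → s = 30.7745

30.7745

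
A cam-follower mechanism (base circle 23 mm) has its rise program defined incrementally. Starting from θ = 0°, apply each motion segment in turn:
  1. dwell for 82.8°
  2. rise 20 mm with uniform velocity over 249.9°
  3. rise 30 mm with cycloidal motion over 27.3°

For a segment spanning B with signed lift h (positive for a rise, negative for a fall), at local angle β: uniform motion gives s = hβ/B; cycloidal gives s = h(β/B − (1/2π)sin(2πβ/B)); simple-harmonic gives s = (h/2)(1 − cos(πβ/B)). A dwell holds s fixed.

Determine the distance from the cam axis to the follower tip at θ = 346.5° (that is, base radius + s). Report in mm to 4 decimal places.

seg 1 [0°–82.8°] dwell: s stays 0.0000
seg 2 [82.8°–332.7°] uniform, h=20: full span → s += 20 → s = 20.0000
seg 3 [332.7°–360°] cycloidal, h=30: θ=346.5° here. β=13.8, B=27.3. 30·(0.5055 − sin(2π·0.5055)/(2π)) = 15.3296 → s = 35.3296
radial distance = base radius + s = 23 + 35.3296 = 58.3296

58.3296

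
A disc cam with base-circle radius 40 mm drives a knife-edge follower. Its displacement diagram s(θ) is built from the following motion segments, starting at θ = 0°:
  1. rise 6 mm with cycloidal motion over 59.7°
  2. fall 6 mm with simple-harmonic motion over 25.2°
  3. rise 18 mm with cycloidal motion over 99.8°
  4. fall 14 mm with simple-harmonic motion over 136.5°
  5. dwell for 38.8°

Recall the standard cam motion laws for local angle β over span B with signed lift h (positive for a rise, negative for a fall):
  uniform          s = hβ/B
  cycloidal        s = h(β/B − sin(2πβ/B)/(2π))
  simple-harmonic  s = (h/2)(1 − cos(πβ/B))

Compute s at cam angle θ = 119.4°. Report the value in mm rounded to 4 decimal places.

seg 1 [0°–59.7°] cycloidal, h=6: full span → s += 6 → s = 6.0000
seg 2 [59.7°–84.9°] simple-harmonic, h=-6: full span → s += -6 → s = 0.0000
seg 3 [84.9°–184.7°] cycloidal, h=18: θ=119.4° here. β=34.5, B=99.8. 18·(0.3457 − sin(2π·0.3457)/(2π)) = 3.8601 → s = 3.8601

3.8601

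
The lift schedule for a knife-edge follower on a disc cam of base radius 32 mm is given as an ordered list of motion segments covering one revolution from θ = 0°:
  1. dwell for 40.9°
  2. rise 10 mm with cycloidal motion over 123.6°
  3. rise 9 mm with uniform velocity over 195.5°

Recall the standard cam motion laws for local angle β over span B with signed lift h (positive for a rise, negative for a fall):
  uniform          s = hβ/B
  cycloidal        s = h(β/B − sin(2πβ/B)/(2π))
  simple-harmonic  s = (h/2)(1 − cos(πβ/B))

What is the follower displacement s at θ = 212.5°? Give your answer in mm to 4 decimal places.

seg 1 [0°–40.9°] dwell: s stays 0.0000
seg 2 [40.9°–164.5°] cycloidal, h=10: full span → s += 10 → s = 10.0000
seg 3 [164.5°–360°] uniform, h=9: θ=212.5° here. β=48, B=195.5. 9·48/195.5 = 2.2097 → s = 12.2097

12.2097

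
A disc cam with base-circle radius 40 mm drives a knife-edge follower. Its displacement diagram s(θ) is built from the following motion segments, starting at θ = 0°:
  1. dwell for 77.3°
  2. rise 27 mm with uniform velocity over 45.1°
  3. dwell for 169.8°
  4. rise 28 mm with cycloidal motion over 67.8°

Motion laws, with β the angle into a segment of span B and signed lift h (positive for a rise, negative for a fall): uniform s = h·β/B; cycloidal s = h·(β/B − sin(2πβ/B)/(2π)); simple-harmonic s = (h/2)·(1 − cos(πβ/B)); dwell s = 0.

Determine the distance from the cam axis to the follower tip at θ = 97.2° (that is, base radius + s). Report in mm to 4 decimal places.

seg 1 [0°–77.3°] dwell: s stays 0.0000
seg 2 [77.3°–122.4°] uniform, h=27: θ=97.2° here. β=19.9, B=45.1. 27·19.9/45.1 = 11.9135 → s = 11.9135
radial distance = base radius + s = 40 + 11.9135 = 51.9135

51.9135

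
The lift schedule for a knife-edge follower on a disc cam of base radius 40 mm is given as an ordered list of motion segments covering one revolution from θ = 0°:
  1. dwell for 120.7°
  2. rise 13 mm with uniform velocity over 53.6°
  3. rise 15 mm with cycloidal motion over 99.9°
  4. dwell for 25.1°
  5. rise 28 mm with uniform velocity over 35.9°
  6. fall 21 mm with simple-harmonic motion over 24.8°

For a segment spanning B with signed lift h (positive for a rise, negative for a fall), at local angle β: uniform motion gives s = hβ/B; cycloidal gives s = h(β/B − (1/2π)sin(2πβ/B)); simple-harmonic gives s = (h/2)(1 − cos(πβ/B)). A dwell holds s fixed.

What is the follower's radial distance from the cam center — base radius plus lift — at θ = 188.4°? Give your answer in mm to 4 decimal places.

seg 1 [0°–120.7°] dwell: s stays 0.0000
seg 2 [120.7°–174.3°] uniform, h=13: full span → s += 13 → s = 13.0000
seg 3 [174.3°–274.2°] cycloidal, h=15: θ=188.4° here. β=14.1, B=99.9. 15·(0.1411 − sin(2π·0.1411)/(2π)) = 0.2668 → s = 13.2668
radial distance = base radius + s = 40 + 13.2668 = 53.2668

53.2668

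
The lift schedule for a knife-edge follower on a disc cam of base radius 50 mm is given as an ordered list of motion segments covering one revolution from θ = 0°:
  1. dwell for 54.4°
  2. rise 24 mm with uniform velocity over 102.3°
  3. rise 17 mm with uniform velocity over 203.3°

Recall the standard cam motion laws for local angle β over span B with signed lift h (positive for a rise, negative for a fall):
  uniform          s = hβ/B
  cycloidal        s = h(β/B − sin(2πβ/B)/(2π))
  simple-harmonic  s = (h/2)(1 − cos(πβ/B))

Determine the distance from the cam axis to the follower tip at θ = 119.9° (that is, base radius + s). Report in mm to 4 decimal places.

seg 1 [0°–54.4°] dwell: s stays 0.0000
seg 2 [54.4°–156.7°] uniform, h=24: θ=119.9° here. β=65.5, B=102.3. 24·65.5/102.3 = 15.3666 → s = 15.3666
radial distance = base radius + s = 50 + 15.3666 = 65.3666

65.3666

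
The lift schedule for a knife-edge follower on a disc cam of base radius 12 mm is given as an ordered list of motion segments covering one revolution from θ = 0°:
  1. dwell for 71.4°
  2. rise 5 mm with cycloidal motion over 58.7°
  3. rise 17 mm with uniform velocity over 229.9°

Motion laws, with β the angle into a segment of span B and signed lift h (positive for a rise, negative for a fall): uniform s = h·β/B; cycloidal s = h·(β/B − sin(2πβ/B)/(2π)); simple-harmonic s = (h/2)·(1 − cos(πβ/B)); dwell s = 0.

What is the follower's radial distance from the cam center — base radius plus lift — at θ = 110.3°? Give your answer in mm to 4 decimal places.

seg 1 [0°–71.4°] dwell: s stays 0.0000
seg 2 [71.4°–130.1°] cycloidal, h=5: θ=110.3° here. β=38.9, B=58.7. 5·(0.6627 − sin(2π·0.6627)/(2π)) = 3.9925 → s = 3.9925
radial distance = base radius + s = 12 + 3.9925 = 15.9925

15.9925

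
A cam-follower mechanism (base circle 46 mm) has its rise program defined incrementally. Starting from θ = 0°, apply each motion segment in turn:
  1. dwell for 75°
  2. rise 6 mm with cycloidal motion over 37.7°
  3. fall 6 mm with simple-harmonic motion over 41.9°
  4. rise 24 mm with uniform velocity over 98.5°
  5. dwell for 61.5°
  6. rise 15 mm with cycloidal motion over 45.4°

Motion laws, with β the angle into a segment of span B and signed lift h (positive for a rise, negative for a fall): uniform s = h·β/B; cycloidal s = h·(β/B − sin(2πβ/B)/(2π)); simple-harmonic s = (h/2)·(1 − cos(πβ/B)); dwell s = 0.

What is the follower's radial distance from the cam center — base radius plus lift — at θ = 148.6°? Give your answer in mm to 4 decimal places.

seg 1 [0°–75°] dwell: s stays 0.0000
seg 2 [75°–112.7°] cycloidal, h=6: full span → s += 6 → s = 6.0000
seg 3 [112.7°–154.6°] simple-harmonic, h=-6: θ=148.6° here. β=35.9, B=41.9. -6/2·(1 − cos(π·0.8568)) = -5.7015 → s = 0.2985
radial distance = base radius + s = 46 + 0.2985 = 46.2985

46.2985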